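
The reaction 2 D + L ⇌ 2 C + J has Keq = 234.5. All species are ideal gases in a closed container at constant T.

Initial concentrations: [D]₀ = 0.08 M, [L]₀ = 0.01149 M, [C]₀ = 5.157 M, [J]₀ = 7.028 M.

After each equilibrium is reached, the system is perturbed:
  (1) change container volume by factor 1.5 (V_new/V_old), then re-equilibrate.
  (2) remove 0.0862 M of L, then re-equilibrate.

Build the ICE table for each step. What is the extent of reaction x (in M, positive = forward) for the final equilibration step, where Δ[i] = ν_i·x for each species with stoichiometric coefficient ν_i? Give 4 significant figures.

Q₀ = 2.5417e+06 vs Keq = 234.5 ⇒ Q>K, reverse
Step 1:
                    D           L           C           J
  I              0.08     0.01149       5.157       7.028
  C             0.938       0.469      -0.938      -0.469
  E             1.018      0.4805       4.219       6.559
  solve Keq expr → x = -0.469; check Q = 234.5
Then change container volume by factor 1.5 (V_new/V_old).
Step 2:
                    D           L           C           J
  I            0.6786      0.3203       2.813       4.373
  C                 0           0           0           0
  E            0.6786      0.3203       2.813       4.373
  solve Keq expr → x = 0; check Q = 234.5
Then remove 0.0862 M of L.
Step 3:
                    D           L           C           J
  I            0.6786      0.2341       2.813       4.373
  C           0.05514     0.02757    -0.05514    -0.02757
  E            0.7338      0.2617       2.758       4.345
  solve Keq expr → x = -0.02757; check Q = 234.5

x = -0.02757 M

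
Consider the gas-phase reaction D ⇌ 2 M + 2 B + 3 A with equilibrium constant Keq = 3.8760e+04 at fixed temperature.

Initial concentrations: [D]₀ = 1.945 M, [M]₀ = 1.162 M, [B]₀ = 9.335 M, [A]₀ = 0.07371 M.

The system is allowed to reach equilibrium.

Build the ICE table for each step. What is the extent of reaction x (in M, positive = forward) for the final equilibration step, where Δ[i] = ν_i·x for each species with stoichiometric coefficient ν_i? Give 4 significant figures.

x = 0.9967 M

Q₀ = 0.02423 vs Keq = 3.8760e+04 ⇒ Q<K, forward
Step 1:
                   D          M          B          A
  I            1.945      1.162      9.335    0.07371
  C          -0.9967      1.993      1.993       2.99
  E           0.9483      3.155      11.33      3.064
  solve Keq expr → x = 0.9967; check Q = 3.8760e+04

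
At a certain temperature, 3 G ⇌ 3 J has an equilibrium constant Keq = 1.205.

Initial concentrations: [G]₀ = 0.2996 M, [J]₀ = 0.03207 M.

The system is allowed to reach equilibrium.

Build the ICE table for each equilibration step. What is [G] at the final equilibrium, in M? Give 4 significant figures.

Q₀ = 0.001227 vs Keq = 1.205 ⇒ Q<K, forward
Step 1:
                  G         J
  init       0.2996   0.03207
  Δ         -0.1389    0.1389
  eq         0.1607     0.171
  solve Keq expr → x = 0.04631; check Q = 1.205

[G]_eq = 0.1607 M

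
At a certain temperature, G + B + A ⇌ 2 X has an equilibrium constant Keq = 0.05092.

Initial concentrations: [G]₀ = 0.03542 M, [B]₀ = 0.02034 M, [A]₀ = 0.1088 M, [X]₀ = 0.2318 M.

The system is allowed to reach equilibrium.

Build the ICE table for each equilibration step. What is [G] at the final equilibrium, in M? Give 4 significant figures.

[G]_eq = 0.1441 M

Q₀ = 685.5 vs Keq = 0.05092 ⇒ Q>K, reverse
Step 1:
                   G          B          A          X
  Initial    0.03542    0.02034     0.1088     0.2318
  Change      0.1087     0.1087     0.1087    -0.2174
  Equil       0.1441     0.1291     0.2175    0.01435
  solve Keq expr → x = -0.1087; check Q = 0.05092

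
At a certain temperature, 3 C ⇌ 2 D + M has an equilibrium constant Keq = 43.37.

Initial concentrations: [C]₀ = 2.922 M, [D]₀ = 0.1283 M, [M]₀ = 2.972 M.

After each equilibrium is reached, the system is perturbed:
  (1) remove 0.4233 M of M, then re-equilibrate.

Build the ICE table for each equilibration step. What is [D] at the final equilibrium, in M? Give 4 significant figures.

Q₀ = 0.001961 vs Keq = 43.37 ⇒ Q<K, forward
Step 1:
                  C         D         M
  Initial     2.922    0.1283     2.972
  Change     -2.302     1.535    0.7673
  Equil      0.6201     1.663     3.739
  solve Keq expr → x = 0.7673; check Q = 43.37
Then remove 0.4233 M of M.
Step 2:
                  C         D         M
  Initial    0.6201     1.663     3.316
  Change   -0.02064   0.01376  0.006882
  Equil      0.5994     1.677     3.323
  solve Keq expr → x = 0.006882; check Q = 43.37

[D]_eq = 1.677 M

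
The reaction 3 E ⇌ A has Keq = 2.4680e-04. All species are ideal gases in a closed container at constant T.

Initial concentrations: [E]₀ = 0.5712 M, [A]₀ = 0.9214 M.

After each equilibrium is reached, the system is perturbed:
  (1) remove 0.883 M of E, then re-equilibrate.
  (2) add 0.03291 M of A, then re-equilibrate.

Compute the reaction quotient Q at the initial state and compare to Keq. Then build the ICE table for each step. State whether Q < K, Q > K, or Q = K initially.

Q₀ = 4.944; Q > K (proceeds reverse)

Q₀ = 4.944 vs Keq = 2.4680e-04 ⇒ Q>K, reverse
Step 1:
                   E          A
  init        0.5712     0.9214
  Δ            2.737    -0.9125
  eq           3.309   0.008939
  solve Keq expr → x = -0.9125; check Q = 2.4680e-04
Then remove 0.883 M of E.
Step 2:
                   E          A
  init         2.426   0.008939
  Δ          0.01604  -0.005346
  eq           2.442   0.003592
  solve Keq expr → x = -0.005346; check Q = 2.4680e-04
Then add 0.03291 M of A.
Step 3:
                   E          A
  init         2.442     0.0365
  Δ          0.09739   -0.03246
  eq           2.539    0.00404
  solve Keq expr → x = -0.03246; check Q = 2.4680e-04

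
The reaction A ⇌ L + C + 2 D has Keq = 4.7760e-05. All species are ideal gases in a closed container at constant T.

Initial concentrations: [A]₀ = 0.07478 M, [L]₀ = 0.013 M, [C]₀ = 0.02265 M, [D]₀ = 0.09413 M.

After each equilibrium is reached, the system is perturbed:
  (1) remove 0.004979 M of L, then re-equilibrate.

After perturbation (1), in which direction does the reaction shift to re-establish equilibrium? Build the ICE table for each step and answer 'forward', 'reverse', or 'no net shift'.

Direction: forward

Q₀ = 3.4888e-05 vs Keq = 4.7760e-05 ⇒ Q<K, forward
Step 1:
                   A          L          C          D
  I          0.07478      0.013    0.02265    0.09413
  C        -0.001852   0.001852   0.001852   0.003704
  E          0.07293    0.01485     0.0245    0.09783
  solve Keq expr → x = 0.001852; check Q = 4.7760e-05
Then remove 0.004979 M of L.
Step 2:
                   A          L          C          D
  I          0.07293   0.009873     0.0245    0.09783
  C        -0.002215   0.002215   0.002215    0.00443
  E          0.07071    0.01209    0.02672     0.1023
  solve Keq expr → x = 0.002215; check Q = 4.7760e-05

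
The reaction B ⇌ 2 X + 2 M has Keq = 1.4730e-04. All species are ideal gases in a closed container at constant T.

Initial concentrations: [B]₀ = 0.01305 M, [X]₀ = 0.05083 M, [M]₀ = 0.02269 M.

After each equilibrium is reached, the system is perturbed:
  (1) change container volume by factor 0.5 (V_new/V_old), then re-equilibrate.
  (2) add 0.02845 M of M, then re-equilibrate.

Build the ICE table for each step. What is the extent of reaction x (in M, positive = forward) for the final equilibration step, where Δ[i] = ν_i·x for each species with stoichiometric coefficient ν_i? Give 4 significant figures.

x = -0.008661 M

Q₀ = 1.0193e-04 vs Keq = 1.4730e-04 ⇒ Q<K, forward
Step 1:
                  B         X         M
  Initial   0.01305   0.05083   0.02269
  Change  -0.001132  0.002265  0.002265
  Equil     0.01192   0.05309   0.02495
  solve Keq expr → x = 0.001132; check Q = 1.4730e-04
Then change container volume by factor 0.5 (V_new/V_old).
Step 2:
                  B         X         M
  Initial   0.02384    0.1062   0.04991
  Change    0.01133  -0.02266  -0.02266
  Equil     0.03517   0.08353   0.02725
  solve Keq expr → x = -0.01133; check Q = 1.4730e-04
Then add 0.02845 M of M.
Step 3:
                  B         X         M
  Initial   0.03517   0.08353    0.0557
  Change   0.008661  -0.01732  -0.01732
  Equil     0.04383   0.06621   0.03838
  solve Keq expr → x = -0.008661; check Q = 1.4730e-04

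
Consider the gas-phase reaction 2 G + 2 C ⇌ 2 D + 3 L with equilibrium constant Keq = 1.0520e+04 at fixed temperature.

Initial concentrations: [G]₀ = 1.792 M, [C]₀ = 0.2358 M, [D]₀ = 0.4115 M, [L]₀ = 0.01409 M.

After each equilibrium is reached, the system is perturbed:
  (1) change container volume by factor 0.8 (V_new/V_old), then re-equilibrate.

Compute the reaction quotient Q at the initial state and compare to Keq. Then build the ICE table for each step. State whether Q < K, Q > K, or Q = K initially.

Q₀ = 2.6528e-06; Q < K (proceeds forward)

Q₀ = 2.6528e-06 vs Keq = 1.0520e+04 ⇒ Q<K, forward
Step 1:
                  G         C         D         L
  I           1.792    0.2358    0.4115   0.01409
  C         -0.2349   -0.2349    0.2349    0.3524
  E           1.557 8.9782e-04    0.6464    0.3664
  solve Keq expr → x = 0.1175; check Q = 1.0520e+04
Then change container volume by factor 0.8 (V_new/V_old).
Step 2:
                  G         C         D         L
  I           1.946  0.001122     0.808    0.4581
  C       1.3137e-04 1.3137e-04 -1.3137e-04 -1.9705e-04
  E           1.947  0.001254    0.8079    0.4579
  solve Keq expr → x = -6.5684e-05; check Q = 1.0520e+04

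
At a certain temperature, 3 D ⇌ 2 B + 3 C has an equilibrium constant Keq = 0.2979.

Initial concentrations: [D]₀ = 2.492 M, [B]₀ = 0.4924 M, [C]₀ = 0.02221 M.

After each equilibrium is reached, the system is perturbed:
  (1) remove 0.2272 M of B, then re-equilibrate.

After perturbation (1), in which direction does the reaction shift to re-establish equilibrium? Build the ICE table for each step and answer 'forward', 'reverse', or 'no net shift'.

Direction: forward

Q₀ = 1.7165e-07 vs Keq = 0.2979 ⇒ Q<K, forward
Step 1:
                   D          B          C
  I            2.492     0.4924    0.02221
  C          -0.9397     0.6265     0.9397
  E            1.552      1.119     0.9619
  solve Keq expr → x = 0.3132; check Q = 0.2979
Then remove 0.2272 M of B.
Step 2:
                   D          B          C
  I            1.552     0.8917     0.9619
  C         -0.07044    0.04696    0.07044
  E            1.482     0.9386      1.032
  solve Keq expr → x = 0.02348; check Q = 0.2979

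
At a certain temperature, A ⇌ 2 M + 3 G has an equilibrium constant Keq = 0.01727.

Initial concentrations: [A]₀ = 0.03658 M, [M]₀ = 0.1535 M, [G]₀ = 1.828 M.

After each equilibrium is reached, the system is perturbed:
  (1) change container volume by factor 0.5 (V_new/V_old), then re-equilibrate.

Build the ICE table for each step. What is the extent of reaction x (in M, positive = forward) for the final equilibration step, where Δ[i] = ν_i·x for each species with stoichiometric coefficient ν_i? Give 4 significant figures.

x = -0.01495 M

Q₀ = 3.935 vs Keq = 0.01727 ⇒ Q>K, reverse
Step 1:
                    A           M           G
  init        0.03658      0.1535       1.828
  Δ           0.06659     -0.1332     -0.1998
  eq           0.1032     0.02032       1.628
  solve Keq expr → x = -0.06659; check Q = 0.01727
Then change container volume by factor 0.5 (V_new/V_old).
Step 2:
                    A           M           G
  init         0.2063     0.04063       3.256
  Δ           0.01495    -0.02989    -0.04484
  eq           0.2213     0.01074       3.212
  solve Keq expr → x = -0.01495; check Q = 0.01727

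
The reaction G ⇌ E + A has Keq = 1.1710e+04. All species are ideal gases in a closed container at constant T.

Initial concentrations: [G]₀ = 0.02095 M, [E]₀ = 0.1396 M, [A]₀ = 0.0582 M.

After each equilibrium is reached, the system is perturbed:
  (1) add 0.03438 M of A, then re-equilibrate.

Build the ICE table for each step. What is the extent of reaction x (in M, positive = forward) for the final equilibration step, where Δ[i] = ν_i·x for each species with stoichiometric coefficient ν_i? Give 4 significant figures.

Q₀ = 0.3878 vs Keq = 1.1710e+04 ⇒ Q<K, forward
Step 1:
                    G           E           A
  I           0.02095      0.1396      0.0582
  C          -0.02095     0.02095     0.02095
  E        1.0852e-06      0.1605     0.07915
  solve Keq expr → x = 0.02095; check Q = 1.1710e+04
Then add 0.03438 M of A.
Step 2:
                    G           E           A
  I        1.0852e-06      0.1605      0.1135
  C        4.7135e-07 -4.7135e-07 -4.7135e-07
  E        1.5565e-06      0.1605      0.1135
  solve Keq expr → x = -4.7135e-07; check Q = 1.1710e+04

x = -4.7135e-07 M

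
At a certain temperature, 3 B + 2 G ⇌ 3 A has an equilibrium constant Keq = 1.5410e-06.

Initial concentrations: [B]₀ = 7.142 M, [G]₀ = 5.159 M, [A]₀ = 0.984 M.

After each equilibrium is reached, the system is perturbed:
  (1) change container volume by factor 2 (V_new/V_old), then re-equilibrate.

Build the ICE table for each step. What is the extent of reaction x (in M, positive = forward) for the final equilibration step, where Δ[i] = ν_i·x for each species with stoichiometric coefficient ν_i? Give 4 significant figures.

x = -0.01702 M

Q₀ = 9.8264e-05 vs Keq = 1.5410e-06 ⇒ Q>K, reverse
Step 1:
                  B         G         A
  Initial     7.142     5.159     0.984
  Change     0.6976    0.4651   -0.6976
  Equil        7.84     5.624    0.2864
  solve Keq expr → x = -0.2325; check Q = 1.5410e-06
Then change container volume by factor 2 (V_new/V_old).
Step 2:
                  B         G         A
  Initial      3.92     2.812    0.1432
  Change    0.05107   0.03405  -0.05107
  Equil       3.971     2.846   0.09211
  solve Keq expr → x = -0.01702; check Q = 1.5410e-06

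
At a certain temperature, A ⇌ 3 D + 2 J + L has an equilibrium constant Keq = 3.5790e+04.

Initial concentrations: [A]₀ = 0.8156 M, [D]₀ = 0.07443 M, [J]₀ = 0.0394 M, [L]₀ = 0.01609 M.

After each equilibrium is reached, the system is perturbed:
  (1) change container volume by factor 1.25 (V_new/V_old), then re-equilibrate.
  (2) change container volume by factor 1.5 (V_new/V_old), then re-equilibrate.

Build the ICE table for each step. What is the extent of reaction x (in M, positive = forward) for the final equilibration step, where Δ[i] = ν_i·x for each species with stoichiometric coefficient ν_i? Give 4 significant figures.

x = 1.5729e-04 M

Q₀ = 1.2627e-08 vs Keq = 3.5790e+04 ⇒ Q<K, forward
Step 1:
                    A           D           J           L
  init         0.8156     0.07443      0.0394     0.01609
  Δ           -0.8146       2.444       1.629      0.8146
  eq         0.001032       2.518       1.669      0.8307
  solve Keq expr → x = 0.8146; check Q = 3.5790e+04
Then change container volume by factor 1.25 (V_new/V_old).
Step 2:
                    A           D           J           L
  init     8.2539e-04       2.015       1.335      0.6645
  Δ       -5.5358e-04    0.001661    0.001107  5.5358e-04
  eq       2.7181e-04       2.016       1.336      0.6651
  solve Keq expr → x = 5.5358e-04; check Q = 3.5790e+04
Then change container volume by factor 1.5 (V_new/V_old).
Step 3:
                    A           D           J           L
  init     1.8121e-04       1.344      0.8906      0.4434
  Δ       -1.5729e-04  4.7188e-04  3.1459e-04  1.5729e-04
  eq       2.3913e-05       1.345      0.8909      0.4435
  solve Keq expr → x = 1.5729e-04; check Q = 3.5790e+04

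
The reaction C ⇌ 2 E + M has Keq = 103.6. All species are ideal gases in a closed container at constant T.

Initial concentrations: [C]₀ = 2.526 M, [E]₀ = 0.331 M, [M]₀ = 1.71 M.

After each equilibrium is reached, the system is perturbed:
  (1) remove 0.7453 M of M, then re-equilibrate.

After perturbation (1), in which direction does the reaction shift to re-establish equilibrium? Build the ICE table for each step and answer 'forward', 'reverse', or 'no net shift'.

Q₀ = 0.07417 vs Keq = 103.6 ⇒ Q<K, forward
Step 1:
                    C           E           M
  I             2.526       0.331        1.71
  C            -1.918       3.836       1.918
  E             0.608       4.167       3.628
  solve Keq expr → x = 1.918; check Q = 103.6
Then remove 0.7453 M of M.
Step 2:
                    C           E           M
  I             0.608       4.167       2.883
  C           -0.0756      0.1512      0.0756
  E            0.5324       4.318       2.958
  solve Keq expr → x = 0.0756; check Q = 103.6

Direction: forward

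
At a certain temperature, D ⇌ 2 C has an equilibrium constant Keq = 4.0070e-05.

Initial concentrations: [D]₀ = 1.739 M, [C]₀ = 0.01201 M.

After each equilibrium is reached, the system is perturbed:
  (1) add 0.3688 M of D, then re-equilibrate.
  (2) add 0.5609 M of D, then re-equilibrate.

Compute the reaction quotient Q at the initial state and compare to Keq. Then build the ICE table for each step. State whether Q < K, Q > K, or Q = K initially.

Q₀ = 8.2944e-05; Q > K (proceeds reverse)

Q₀ = 8.2944e-05 vs Keq = 4.0070e-05 ⇒ Q>K, reverse
Step 1:
                   D          C
  I            1.739    0.01201
  C         0.001829  -0.003658
  E            1.741   0.008352
  solve Keq expr → x = -0.001829; check Q = 4.0070e-05
Then add 0.3688 M of D.
Step 2:
                   D          C
  I             2.11   0.008352
  C       -4.2066e-04 8.4131e-04
  E            2.109   0.009193
  solve Keq expr → x = 4.2066e-04; check Q = 4.0070e-05
Then add 0.5609 M of D.
Step 3:
                   D          C
  I             2.67   0.009193
  C       -5.7464e-04   0.001149
  E             2.67    0.01034
  solve Keq expr → x = 5.7464e-04; check Q = 4.0070e-05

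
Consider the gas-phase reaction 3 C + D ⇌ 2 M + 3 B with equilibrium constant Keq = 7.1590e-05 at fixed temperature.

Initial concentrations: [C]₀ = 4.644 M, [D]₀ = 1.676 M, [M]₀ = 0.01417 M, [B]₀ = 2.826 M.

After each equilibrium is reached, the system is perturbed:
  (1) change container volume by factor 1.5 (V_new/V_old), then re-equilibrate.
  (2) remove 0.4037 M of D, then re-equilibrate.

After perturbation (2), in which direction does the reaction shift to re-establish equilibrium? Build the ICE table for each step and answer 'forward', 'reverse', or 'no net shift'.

Direction: reverse

Q₀ = 2.6996e-05 vs Keq = 7.1590e-05 ⇒ Q<K, forward
Step 1:
                    C           D           M           B
  init          4.644       1.676     0.01417       2.826
  Δ          -0.01293   -0.004311    0.008623     0.01293
  eq            4.631       1.672     0.02279       2.839
  solve Keq expr → x = 0.004311; check Q = 7.1590e-05
Then change container volume by factor 1.5 (V_new/V_old).
Step 2:
                    C           D           M           B
  init          3.087       1.114      0.0152       1.893
  Δ         -0.004927   -0.001642    0.003285    0.004927
  eq            3.082       1.113     0.01848       1.898
  solve Keq expr → x = 0.001642; check Q = 7.1590e-05
Then remove 0.4037 M of D.
Step 3:
                    C           D           M           B
  init          3.082      0.7091     0.01848       1.898
  Δ           0.00541    0.001803   -0.003607    -0.00541
  eq            3.088      0.7109     0.01487       1.892
  solve Keq expr → x = -0.001803; check Q = 7.1590e-05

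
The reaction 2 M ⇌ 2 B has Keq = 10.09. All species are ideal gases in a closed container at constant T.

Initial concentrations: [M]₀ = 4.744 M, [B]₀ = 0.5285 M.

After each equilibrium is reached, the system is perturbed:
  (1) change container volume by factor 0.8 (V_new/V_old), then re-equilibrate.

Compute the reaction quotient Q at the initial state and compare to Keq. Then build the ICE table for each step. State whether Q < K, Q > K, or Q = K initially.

Q₀ = 0.01241; Q < K (proceeds forward)

Q₀ = 0.01241 vs Keq = 10.09 ⇒ Q<K, forward
Step 1:
                  M         B
  I           4.744    0.5285
  C          -3.482     3.482
  E           1.262      4.01
  solve Keq expr → x = 1.741; check Q = 10.09
Then change container volume by factor 0.8 (V_new/V_old).
Step 2:
                  M         B
  I           1.578     5.013
  C               0         0
  E           1.578     5.013
  solve Keq expr → x = 0; check Q = 10.09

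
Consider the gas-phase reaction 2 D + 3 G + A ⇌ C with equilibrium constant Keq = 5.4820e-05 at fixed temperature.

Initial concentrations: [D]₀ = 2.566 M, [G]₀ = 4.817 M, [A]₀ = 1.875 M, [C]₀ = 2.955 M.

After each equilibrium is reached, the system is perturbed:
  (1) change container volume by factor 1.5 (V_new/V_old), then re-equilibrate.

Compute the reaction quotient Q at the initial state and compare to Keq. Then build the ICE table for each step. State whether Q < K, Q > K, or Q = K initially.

Q₀ = 0.002141 vs Keq = 5.4820e-05 ⇒ Q>K, reverse
Step 1:
                    D           G           A           C
  Initial       2.566       4.817       1.875       2.955
  Change        2.154        3.23       1.077      -1.077
  Equil          4.72       8.047       2.952       1.878
  solve Keq expr → x = -1.077; check Q = 5.4820e-05
Then change container volume by factor 1.5 (V_new/V_old).
Step 2:
                    D           G           A           C
  Initial       3.146       5.365       1.968       1.252
  Change       0.9998         1.5      0.4999     -0.4999
  Equil         4.146       6.865       2.468      0.7523
  solve Keq expr → x = -0.4999; check Q = 5.4820e-05

Q₀ = 0.002141; Q > K (proceeds reverse)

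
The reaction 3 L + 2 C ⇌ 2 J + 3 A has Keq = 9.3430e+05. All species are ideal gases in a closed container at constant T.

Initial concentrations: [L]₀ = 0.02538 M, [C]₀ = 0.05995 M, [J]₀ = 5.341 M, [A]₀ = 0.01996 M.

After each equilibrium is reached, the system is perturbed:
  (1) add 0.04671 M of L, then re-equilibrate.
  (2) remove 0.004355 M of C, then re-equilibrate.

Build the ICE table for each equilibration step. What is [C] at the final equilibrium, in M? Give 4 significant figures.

Q₀ = 3861 vs Keq = 9.3430e+05 ⇒ Q<K, forward
Step 1:
                   L          C          J          A
  I          0.02538    0.05995      5.341    0.01996
  C         -0.01677   -0.01118    0.01118    0.01677
  E         0.008612    0.04877      5.352    0.03673
  solve Keq expr → x = 0.005589; check Q = 9.3430e+05
Then add 0.04671 M of L.
Step 2:
                   L          C          J          A
  I          0.05532    0.04877      5.352    0.03673
  C         -0.03178   -0.02118    0.02118    0.03178
  E          0.02355    0.02759      5.373     0.0685
  solve Keq expr → x = 0.01059; check Q = 9.3430e+05
Then remove 0.004355 M of C.
Step 3:
                   L          C          J          A
  I          0.02355    0.02323      5.373     0.0685
  C         0.001533   0.001022  -0.001022  -0.001533
  E          0.02508    0.02425      5.372    0.06697
  solve Keq expr → x = -5.1103e-04; check Q = 9.3430e+05

[C]_eq = 0.02425 M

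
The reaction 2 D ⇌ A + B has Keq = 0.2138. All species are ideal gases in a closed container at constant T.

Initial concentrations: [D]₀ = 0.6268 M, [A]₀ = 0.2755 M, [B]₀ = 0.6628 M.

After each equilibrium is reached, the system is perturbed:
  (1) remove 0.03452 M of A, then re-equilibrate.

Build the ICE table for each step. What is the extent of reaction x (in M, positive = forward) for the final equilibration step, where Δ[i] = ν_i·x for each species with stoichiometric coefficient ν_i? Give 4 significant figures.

x = 0.01445 M

Q₀ = 0.4648 vs Keq = 0.2138 ⇒ Q>K, reverse
Step 1:
                  D         A         B
  Initial    0.6268    0.2755    0.6628
  Change     0.1347  -0.06733  -0.06733
  Equil      0.7615    0.2082    0.5955
  solve Keq expr → x = -0.06733; check Q = 0.2138
Then remove 0.03452 M of A.
Step 2:
                  D         A         B
  Initial    0.7615    0.1737    0.5955
  Change    -0.0289   0.01445   0.01445
  Equil      0.7325    0.1881    0.6099
  solve Keq expr → x = 0.01445; check Q = 0.2138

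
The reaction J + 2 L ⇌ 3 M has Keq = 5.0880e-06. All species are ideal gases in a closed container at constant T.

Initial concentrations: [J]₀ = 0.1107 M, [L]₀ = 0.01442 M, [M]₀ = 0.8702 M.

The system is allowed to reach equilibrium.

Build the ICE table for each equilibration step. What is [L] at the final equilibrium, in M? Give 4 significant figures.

Q₀ = 2.8627e+04 vs Keq = 5.0880e-06 ⇒ Q>K, reverse
Step 1:
                   J          L          M
  Initial     0.1107    0.01442     0.8702
  Change      0.2871     0.5742    -0.8613
  Equil       0.3978     0.5886   0.008885
  solve Keq expr → x = -0.2871; check Q = 5.0880e-06

[L]_eq = 0.5886 M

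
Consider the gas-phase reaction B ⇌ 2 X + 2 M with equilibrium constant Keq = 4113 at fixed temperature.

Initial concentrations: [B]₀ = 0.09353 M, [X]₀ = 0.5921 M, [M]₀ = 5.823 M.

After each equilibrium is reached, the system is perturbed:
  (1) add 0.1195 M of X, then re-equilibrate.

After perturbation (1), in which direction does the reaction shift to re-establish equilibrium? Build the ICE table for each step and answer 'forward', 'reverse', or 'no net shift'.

Direction: reverse

Q₀ = 127.1 vs Keq = 4113 ⇒ Q<K, forward
Step 1:
                   B          X          M
  Initial    0.09353     0.5921      5.823
  Change    -0.08836     0.1767     0.1767
  Equil     0.005173     0.7688          6
  solve Keq expr → x = 0.08836; check Q = 4113
Then add 0.1195 M of X.
Step 2:
                   B          X          M
  Initial   0.005173     0.8883          6
  Change    0.001674  -0.003347  -0.003347
  Equil     0.006847      0.885      5.996
  solve Keq expr → x = -0.001674; check Q = 4113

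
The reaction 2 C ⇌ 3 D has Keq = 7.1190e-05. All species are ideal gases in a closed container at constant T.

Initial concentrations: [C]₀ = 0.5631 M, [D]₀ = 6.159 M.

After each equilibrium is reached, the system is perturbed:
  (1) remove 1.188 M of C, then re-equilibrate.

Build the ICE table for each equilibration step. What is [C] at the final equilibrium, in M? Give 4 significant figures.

Q₀ = 736.8 vs Keq = 7.1190e-05 ⇒ Q>K, reverse
Step 1:
                   C          D
  I           0.5631      6.159
  C             4.03     -6.044
  E            4.593     0.1145
  solve Keq expr → x = -2.015; check Q = 7.1190e-05
Then remove 1.188 M of C.
Step 2:
                   C          D
  I            3.405     0.1145
  C          0.01364   -0.02046
  E            3.418    0.09405
  solve Keq expr → x = -0.006821; check Q = 7.1190e-05

[C]_eq = 3.418 M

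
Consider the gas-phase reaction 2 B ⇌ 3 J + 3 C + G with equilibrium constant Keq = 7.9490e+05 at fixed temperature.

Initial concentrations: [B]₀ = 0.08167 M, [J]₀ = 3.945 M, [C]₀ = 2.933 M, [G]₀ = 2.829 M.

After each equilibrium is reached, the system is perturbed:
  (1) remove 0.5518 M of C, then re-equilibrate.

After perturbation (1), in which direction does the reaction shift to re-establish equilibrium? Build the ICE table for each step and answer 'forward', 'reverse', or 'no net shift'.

Direction: forward

Q₀ = 6.5703e+05 vs Keq = 7.9490e+05 ⇒ Q<K, forward
Step 1:
                    B           J           C           G
  init        0.08167       3.945       2.933       2.829
  Δ         -0.006707     0.01006     0.01006    0.003354
  eq          0.07496       3.955       2.943       2.832
  solve Keq expr → x = 0.003354; check Q = 7.9490e+05
Then remove 0.5518 M of C.
Step 2:
                    B           J           C           G
  init        0.07496       3.955       2.391       2.832
  Δ          -0.01843     0.02764     0.02764    0.009214
  eq          0.05653       3.983       2.419       2.842
  solve Keq expr → x = 0.009214; check Q = 7.9490e+05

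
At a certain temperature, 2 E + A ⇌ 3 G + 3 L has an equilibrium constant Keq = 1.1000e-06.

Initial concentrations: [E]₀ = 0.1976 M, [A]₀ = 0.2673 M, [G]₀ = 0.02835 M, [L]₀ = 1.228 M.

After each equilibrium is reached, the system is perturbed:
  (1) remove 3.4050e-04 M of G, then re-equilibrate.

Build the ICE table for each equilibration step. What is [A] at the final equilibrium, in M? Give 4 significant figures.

[A]_eq = 0.276 M

Q₀ = 0.004043 vs Keq = 1.1000e-06 ⇒ Q>K, reverse
Step 1:
                    E           A           G           L
  Initial      0.1976      0.2673     0.02835       1.228
  Change      0.01756    0.008781    -0.02634    -0.02634
  Equil        0.2152      0.2761    0.002008       1.202
  solve Keq expr → x = -0.008781; check Q = 1.1000e-06
Then remove 3.4050e-04 M of G.
Step 2:
                    E           A           G           L
  Initial      0.2152      0.2761    0.001668       1.202
  Change  -2.2551e-04 -1.1275e-04  3.3826e-04  3.3826e-04
  Equil        0.2149       0.276    0.002006       1.202
  solve Keq expr → x = 1.1275e-04; check Q = 1.1000e-06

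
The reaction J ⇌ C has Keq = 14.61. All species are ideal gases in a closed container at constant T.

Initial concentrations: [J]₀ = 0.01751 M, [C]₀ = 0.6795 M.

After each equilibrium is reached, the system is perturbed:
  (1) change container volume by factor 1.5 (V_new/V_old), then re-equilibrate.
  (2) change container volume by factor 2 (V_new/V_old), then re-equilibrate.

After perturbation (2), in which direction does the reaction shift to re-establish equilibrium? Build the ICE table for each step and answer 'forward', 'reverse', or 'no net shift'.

Direction: no net shift

Q₀ = 38.81 vs Keq = 14.61 ⇒ Q>K, reverse
Step 1:
                    J           C
  Initial     0.01751      0.6795
  Change      0.02714    -0.02714
  Equil       0.04465      0.6524
  solve Keq expr → x = -0.02714; check Q = 14.61
Then change container volume by factor 1.5 (V_new/V_old).
Step 2:
                    J           C
  Initial     0.02977      0.4349
  Change            0           0
  Equil       0.02977      0.4349
  solve Keq expr → x = 0; check Q = 14.61
Then change container volume by factor 2 (V_new/V_old).
Step 3:
                    J           C
  Initial     0.01488      0.2175
  Change            0           0
  Equil       0.01488      0.2175
  solve Keq expr → x = 0; check Q = 14.61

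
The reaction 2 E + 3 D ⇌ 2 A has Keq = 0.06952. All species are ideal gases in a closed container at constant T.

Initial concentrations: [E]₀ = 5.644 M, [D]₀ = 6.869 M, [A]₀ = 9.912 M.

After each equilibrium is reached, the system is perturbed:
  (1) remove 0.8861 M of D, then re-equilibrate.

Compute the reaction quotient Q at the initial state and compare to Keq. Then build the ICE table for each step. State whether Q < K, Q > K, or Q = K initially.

Q₀ = 0.009516; Q < K (proceeds forward)

Q₀ = 0.009516 vs Keq = 0.06952 ⇒ Q<K, forward
Step 1:
                   E          D          A
  init         5.644      6.869      9.912
  Δ           -1.437     -2.156      1.437
  eq           4.207      4.713      11.35
  solve Keq expr → x = 0.7186; check Q = 0.06952
Then remove 0.8861 M of D.
Step 2:
                   E          D          A
  init         4.207      3.827      11.35
  Δ           0.3601     0.5401    -0.3601
  eq           4.567      4.367      10.99
  solve Keq expr → x = -0.18; check Q = 0.06952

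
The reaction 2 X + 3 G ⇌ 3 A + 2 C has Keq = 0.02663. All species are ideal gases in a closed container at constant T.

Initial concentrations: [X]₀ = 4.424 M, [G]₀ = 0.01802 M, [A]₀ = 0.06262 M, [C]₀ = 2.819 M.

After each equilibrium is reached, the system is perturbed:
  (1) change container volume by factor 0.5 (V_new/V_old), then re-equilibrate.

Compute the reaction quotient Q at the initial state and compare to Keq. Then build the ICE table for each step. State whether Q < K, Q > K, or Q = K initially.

Q₀ = 17.04 vs Keq = 0.02663 ⇒ Q>K, reverse
Step 1:
                  X         G         A         C
  Initial     4.424   0.01802   0.06262     2.819
  Change    0.02618   0.03928  -0.03928  -0.02618
  Equil        4.45    0.0573   0.02334     2.793
  solve Keq expr → x = -0.01309; check Q = 0.02663
Then change container volume by factor 0.5 (V_new/V_old).
Step 2:
                  X         G         A         C
  Initial       8.9    0.1146   0.04669     5.586
  Change          0         0         0         0
  Equil         8.9    0.1146   0.04669     5.586
  solve Keq expr → x = 0; check Q = 0.02663

Q₀ = 17.04; Q > K (proceeds reverse)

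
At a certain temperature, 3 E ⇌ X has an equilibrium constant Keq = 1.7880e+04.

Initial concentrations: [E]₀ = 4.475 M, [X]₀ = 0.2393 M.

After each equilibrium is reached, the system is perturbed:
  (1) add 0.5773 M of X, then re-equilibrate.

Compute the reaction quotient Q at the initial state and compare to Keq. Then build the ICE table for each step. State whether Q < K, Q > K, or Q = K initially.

Q₀ = 0.00267 vs Keq = 1.7880e+04 ⇒ Q<K, forward
Step 1:
                  E         X
  init        4.475    0.2393
  Δ          -4.429     1.476
  eq        0.04578     1.716
  solve Keq expr → x = 1.476; check Q = 1.7880e+04
Then add 0.5773 M of X.
Step 2:
                  E         X
  init      0.04578     2.293
  Δ        0.004636 -0.001545
  eq        0.05042     2.291
  solve Keq expr → x = -0.001545; check Q = 1.7880e+04

Q₀ = 0.00267; Q < K (proceeds forward)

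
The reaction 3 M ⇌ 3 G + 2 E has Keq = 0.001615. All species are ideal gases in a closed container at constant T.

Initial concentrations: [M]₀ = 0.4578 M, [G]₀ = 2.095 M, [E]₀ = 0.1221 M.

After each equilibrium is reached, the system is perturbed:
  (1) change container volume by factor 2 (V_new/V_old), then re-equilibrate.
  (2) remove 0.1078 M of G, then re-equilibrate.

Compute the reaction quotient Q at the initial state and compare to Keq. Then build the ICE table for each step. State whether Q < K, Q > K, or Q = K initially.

Q₀ = 1.429; Q > K (proceeds reverse)

Q₀ = 1.429 vs Keq = 0.001615 ⇒ Q>K, reverse
Step 1:
                    M           G           E
  I            0.4578       2.095      0.1221
  C            0.1719     -0.1719     -0.1146
  E            0.6297       1.923    0.007529
  solve Keq expr → x = -0.05729; check Q = 0.001615
Then change container volume by factor 2 (V_new/V_old).
Step 2:
                    M           G           E
  I            0.3148      0.9616    0.003764
  C         -0.005274    0.005274    0.003516
  E            0.3096      0.9668     0.00728
  solve Keq expr → x = 0.001758; check Q = 0.001615
Then remove 0.1078 M of G.
Step 3:
                    M           G           E
  I            0.3096       0.859     0.00728
  C         -0.001952    0.001952    0.001301
  E            0.3076       0.861    0.008582
  solve Keq expr → x = 6.5060e-04; check Q = 0.001615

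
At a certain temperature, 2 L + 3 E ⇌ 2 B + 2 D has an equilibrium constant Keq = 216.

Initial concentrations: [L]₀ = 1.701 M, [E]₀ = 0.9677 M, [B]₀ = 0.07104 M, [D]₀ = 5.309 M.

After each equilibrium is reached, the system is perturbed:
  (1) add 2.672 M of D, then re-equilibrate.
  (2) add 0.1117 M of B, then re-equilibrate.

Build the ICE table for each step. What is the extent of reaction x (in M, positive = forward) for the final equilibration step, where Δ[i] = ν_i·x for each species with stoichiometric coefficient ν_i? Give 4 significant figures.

Q₀ = 0.05425 vs Keq = 216 ⇒ Q<K, forward
Step 1:
                    L           E           B           D
  Initial       1.701      0.9677     0.07104       5.309
  Change      -0.4471     -0.6707      0.4471      0.4471
  Equil         1.254       0.297      0.5182       5.756
  solve Keq expr → x = 0.2236; check Q = 216
Then add 2.672 M of D.
Step 2:
                    L           E           B           D
  Initial       1.254       0.297      0.5182       8.428
  Change       0.0388     0.05819     -0.0388     -0.0388
  Equil         1.293      0.3552      0.4794       8.389
  solve Keq expr → x = -0.0194; check Q = 216
Then add 0.1117 M of B.
Step 3:
                    L           E           B           D
  Initial       1.293      0.3552      0.5911       8.389
  Change      0.02423     0.03635    -0.02423    -0.02423
  Equil         1.317      0.3915      0.5668       8.365
  solve Keq expr → x = -0.01212; check Q = 216

x = -0.01212 M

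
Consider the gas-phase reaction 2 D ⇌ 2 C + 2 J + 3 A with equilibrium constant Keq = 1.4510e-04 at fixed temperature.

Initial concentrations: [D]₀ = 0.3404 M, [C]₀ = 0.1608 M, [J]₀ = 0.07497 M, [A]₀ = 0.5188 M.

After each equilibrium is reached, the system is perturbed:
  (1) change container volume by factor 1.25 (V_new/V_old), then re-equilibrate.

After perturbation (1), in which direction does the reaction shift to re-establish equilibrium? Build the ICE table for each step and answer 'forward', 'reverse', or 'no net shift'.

Direction: forward

Q₀ = 1.7513e-04 vs Keq = 1.4510e-04 ⇒ Q>K, reverse
Step 1:
                  D         C         J         A
  Initial    0.3404    0.1608   0.07497    0.5188
  Change   0.003455 -0.003455 -0.003455 -0.005183
  Equil      0.3439    0.1573   0.07151    0.5136
  solve Keq expr → x = -0.001728; check Q = 1.4510e-04
Then change container volume by factor 1.25 (V_new/V_old).
Step 2:
                  D         C         J         A
  Initial    0.2751    0.1259   0.05721    0.4109
  Change   -0.01757   0.01757   0.01757   0.02636
  Equil      0.2575    0.1435   0.07479    0.4373
  solve Keq expr → x = 0.008787; check Q = 1.4510e-04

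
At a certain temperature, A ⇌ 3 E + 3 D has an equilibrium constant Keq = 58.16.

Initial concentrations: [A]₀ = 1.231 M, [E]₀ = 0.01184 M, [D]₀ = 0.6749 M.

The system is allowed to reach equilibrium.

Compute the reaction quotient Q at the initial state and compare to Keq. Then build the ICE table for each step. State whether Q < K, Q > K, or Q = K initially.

Q₀ = 4.1449e-07; Q < K (proceeds forward)

Q₀ = 4.1449e-07 vs Keq = 58.16 ⇒ Q<K, forward
Step 1:
                    A           E           D
  init          1.231     0.01184      0.6749
  Δ           -0.5158       1.547       1.547
  eq           0.7152       1.559       2.222
  solve Keq expr → x = 0.5158; check Q = 58.16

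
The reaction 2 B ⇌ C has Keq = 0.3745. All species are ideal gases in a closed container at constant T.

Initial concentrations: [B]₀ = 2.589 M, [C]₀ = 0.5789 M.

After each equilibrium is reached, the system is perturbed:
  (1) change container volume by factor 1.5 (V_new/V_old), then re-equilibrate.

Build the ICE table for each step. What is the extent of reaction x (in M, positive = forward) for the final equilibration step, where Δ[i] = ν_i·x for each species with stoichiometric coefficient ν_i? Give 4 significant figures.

Q₀ = 0.08637 vs Keq = 0.3745 ⇒ Q<K, forward
Step 1:
                   B          C
  I            2.589     0.5789
  C          -0.9225     0.4612
  E            1.667       1.04
  solve Keq expr → x = 0.4612; check Q = 0.3745
Then change container volume by factor 1.5 (V_new/V_old).
Step 2:
                   B          C
  I            1.111     0.6934
  C           0.1658   -0.08289
  E            1.277     0.6105
  solve Keq expr → x = -0.08289; check Q = 0.3745

x = -0.08289 M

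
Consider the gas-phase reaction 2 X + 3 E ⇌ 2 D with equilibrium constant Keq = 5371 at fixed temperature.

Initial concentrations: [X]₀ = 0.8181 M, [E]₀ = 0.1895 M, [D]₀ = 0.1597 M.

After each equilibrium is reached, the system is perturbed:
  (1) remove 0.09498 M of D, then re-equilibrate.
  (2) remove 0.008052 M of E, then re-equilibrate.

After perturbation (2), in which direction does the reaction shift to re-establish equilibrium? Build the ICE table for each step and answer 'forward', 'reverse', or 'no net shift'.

Q₀ = 5.6 vs Keq = 5371 ⇒ Q<K, forward
Step 1:
                  X         E         D
  init       0.8181    0.1895    0.1597
  Δ         -0.1066   -0.1598    0.1066
  eq         0.7115   0.02965    0.2663
  solve Keq expr → x = 0.05328; check Q = 5371
Then remove 0.09498 M of D.
Step 2:
                  X         E         D
  init       0.7115   0.02965    0.1713
  Δ       -0.004702 -0.007053  0.004702
  eq         0.7068    0.0226     0.176
  solve Keq expr → x = 0.002351; check Q = 5371
Then remove 0.008052 M of E.
Step 3:
                  X         E         D
  init       0.7068   0.01455     0.176
  Δ        0.005011  0.007517 -0.005011
  eq         0.7118   0.02206     0.171
  solve Keq expr → x = -0.002506; check Q = 5371

Direction: reverse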